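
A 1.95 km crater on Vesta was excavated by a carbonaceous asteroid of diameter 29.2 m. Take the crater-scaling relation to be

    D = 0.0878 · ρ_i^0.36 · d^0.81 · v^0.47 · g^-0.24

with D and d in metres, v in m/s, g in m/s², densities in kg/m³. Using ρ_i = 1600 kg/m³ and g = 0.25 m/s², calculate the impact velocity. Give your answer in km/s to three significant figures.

v ≈ 9.14 km/s

Rearranging for v: v = [D / (0.0878 · 1600^0.36 · 29.2^0.81 · 0.25^-0.24)]^(1/0.47).
D = 1950 m.
1600^0.36 = 14.24
29.2^0.81 = 15.38
0.25^-0.24 = 1.395
Denominator = 0.0878 × 14.24 × 15.38 × 1.395 = 26.82
D / 26.82 = 1950 / 26.82 = 72.71
v = 72.71^(1/0.47) = 72.71^2.1277 = 9139 m/s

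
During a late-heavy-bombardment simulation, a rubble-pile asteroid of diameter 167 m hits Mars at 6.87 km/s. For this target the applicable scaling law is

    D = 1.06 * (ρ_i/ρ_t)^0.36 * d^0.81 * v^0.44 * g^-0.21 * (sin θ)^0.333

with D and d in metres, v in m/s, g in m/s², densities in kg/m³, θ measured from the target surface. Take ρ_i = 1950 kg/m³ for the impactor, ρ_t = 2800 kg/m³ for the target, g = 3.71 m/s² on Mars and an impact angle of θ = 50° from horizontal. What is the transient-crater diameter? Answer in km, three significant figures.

In SI units: v = 6870 m/s.
(ρ_i/ρ_t)^0.36 = (1950/2800)^0.36 = 0.8779
d^0.81 = 167^0.81 = 63.15
v^0.44 = 6870^0.44 = 48.78
g^-0.21 = 3.71^-0.21 = 0.7593
(sin 50°)^0.333 = 0.7660^0.333 = 0.9151
D = 1.06 × 0.8779 × 63.15 × 48.78 × 0.7593 × 0.9151 = 1992 m
   = 1.992 km

D ≈ 1.99 km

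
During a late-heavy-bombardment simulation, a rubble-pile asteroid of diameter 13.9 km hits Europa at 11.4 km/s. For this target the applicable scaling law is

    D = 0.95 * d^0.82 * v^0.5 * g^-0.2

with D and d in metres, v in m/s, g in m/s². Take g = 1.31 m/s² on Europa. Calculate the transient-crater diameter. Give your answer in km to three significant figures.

In SI units: d = 13900 m, v = 11400 m/s.
d^0.82 = 13900^0.82 = 2496
v^0.5 = 11400^0.5 = 106.8
g^-0.2 = 1.31^-0.2 = 0.9474
D = 0.95 × 2496 × 106.8 × 0.9474 = 2.399 × 10^5 m
   = 239.9 km

D ≈ 240 km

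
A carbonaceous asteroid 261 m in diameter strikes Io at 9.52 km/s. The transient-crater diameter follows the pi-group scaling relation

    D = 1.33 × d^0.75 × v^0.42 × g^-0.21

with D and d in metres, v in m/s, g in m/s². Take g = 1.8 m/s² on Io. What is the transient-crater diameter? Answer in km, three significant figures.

In SI units: v = 9520 m/s.
d^0.75 = 261^0.75 = 64.94
v^0.42 = 9520^0.42 = 46.88
g^-0.21 = 1.8^-0.21 = 0.8839
D = 1.33 × 64.94 × 46.88 × 0.8839 = 3579 m
   = 3.579 km

D ≈ 3.58 km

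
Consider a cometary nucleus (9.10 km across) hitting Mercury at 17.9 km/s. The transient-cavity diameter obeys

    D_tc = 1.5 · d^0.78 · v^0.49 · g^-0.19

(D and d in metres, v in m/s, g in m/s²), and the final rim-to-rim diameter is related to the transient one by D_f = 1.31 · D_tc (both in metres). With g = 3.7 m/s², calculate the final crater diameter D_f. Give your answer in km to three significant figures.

In SI: d = 9100 m, v = 17900 m/s.
d^0.78 = 9100^0.78 = 1225
v^0.49 = 17900^0.49 = 121.3
g^-0.19 = 3.7^-0.19 = 0.7799
D_tc = 1.5 × 1225 × 121.3 × 0.7799 = 1.738 × 10^5 m
D_f = 1.31 × 1.738 × 10^5 = 2.277 × 10^5 m
     = 227.7 km

D_f ≈ 228 km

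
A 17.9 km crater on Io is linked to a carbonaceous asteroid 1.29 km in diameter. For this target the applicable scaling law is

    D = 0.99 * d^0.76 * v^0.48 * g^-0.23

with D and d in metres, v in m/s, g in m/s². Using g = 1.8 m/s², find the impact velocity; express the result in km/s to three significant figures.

Rearranging for v: v = [D / (0.99 · 1290^0.76 · 1.8^-0.23)]^(1/0.48).
D = 17900 m.
1290^0.76 = 231.2
1.8^-0.23 = 0.8735
Denominator = 0.99 × 231.2 × 0.8735 = 199.9
D / 199.9 = 17900 / 199.9 = 89.54
v = 89.54^(1/0.48) = 89.54^2.0833 = 11658 m/s

v ≈ 11.7 km/s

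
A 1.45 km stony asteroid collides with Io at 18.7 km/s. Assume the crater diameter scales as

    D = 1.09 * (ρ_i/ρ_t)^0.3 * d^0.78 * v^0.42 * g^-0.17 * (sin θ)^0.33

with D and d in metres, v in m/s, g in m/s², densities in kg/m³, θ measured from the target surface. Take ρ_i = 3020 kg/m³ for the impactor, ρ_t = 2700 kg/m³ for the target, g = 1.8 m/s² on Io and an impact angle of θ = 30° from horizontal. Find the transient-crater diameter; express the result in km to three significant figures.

In SI units: d = 1450 m, v = 18700 m/s.
(ρ_i/ρ_t)^0.3 = (3020/2700)^0.3 = 1.034
d^0.78 = 1450^0.78 = 292.3
v^0.42 = 18700^0.42 = 62.25
g^-0.17 = 1.8^-0.17 = 0.9049
(sin 30°)^0.33 = 0.5000^0.33 = 0.7955
D = 1.09 × 1.034 × 292.3 × 62.25 × 0.9049 × 0.7955 = 14762 m
   = 14.76 km

D ≈ 14.8 km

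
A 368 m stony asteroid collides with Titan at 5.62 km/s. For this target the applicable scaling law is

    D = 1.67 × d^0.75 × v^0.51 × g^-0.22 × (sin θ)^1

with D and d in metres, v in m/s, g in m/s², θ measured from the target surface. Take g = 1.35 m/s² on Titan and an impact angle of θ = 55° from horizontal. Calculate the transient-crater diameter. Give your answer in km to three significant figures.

D ≈ 8.79 km

In SI units: v = 5620 m/s.
d^0.75 = 368^0.75 = 84.02
v^0.51 = 5620^0.51 = 81.73
g^-0.22 = 1.35^-0.22 = 0.9361
(sin 55°)^1 = 0.8192^1 = 0.8192
D = 1.67 × 84.02 × 81.73 × 0.9361 × 0.8192 = 8794 m
   = 8.794 km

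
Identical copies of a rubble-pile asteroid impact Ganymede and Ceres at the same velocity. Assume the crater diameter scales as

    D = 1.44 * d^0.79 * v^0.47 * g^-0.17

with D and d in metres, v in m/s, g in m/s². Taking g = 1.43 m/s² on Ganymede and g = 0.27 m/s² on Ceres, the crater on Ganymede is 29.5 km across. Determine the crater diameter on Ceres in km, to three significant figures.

All impactor-dependent factors cancel in the ratio, leaving D_Ceres/D_Ganymede = (g_Ceres/g_Ganymede)^-0.17.
(0.27/1.43)^-0.17 = 0.1888^-0.17 = 1.328
D_Ceres = 1.328 × 29.5 km = 39.2 km

D ≈ 39.2 km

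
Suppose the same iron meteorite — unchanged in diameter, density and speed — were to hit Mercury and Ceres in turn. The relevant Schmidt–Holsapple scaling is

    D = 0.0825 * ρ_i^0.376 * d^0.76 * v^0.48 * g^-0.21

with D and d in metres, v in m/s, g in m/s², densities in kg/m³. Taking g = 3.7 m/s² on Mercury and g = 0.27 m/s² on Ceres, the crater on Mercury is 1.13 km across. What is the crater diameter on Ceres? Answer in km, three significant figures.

D ≈ 1.96 km

All impactor-dependent factors cancel in the ratio, leaving D_Ceres/D_Mercury = (g_Ceres/g_Mercury)^-0.21.
(0.27/3.7)^-0.21 = 0.07297^-0.21 = 1.733
D_Ceres = 1.733 × 1.13 km = 1.96 km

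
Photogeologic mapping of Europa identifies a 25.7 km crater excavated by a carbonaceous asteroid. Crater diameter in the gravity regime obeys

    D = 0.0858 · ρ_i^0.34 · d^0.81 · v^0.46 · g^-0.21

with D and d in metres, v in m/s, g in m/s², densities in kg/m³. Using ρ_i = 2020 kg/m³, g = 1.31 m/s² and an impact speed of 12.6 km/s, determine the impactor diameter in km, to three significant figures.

d ≈ 1.19 km

Rearranging for d: d = [D / (0.0858 · 2020^0.34 · 12600^0.46 · 1.31^-0.21)]^(1/0.81).
D = 25700 m.
2020^0.34 = 13.30
12600^0.46 = 76.94
1.31^-0.21 = 0.9449
Denominator = 0.0858 × 13.30 × 76.94 × 0.9449 = 82.96
D / 82.96 = 25700 / 82.96 = 309.8
d = 309.8^(1/0.81) = 309.8^1.2346 = 1190 m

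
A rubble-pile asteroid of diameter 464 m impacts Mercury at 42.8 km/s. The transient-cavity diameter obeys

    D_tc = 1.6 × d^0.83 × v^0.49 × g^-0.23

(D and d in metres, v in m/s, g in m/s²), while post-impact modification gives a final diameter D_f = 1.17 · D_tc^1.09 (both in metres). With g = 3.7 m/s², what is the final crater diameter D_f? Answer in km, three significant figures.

D_f ≈ 108 km

v = 42800 m/s.
d^0.83 = 464^0.83 = 163.4
v^0.49 = 42800^0.49 = 186.0
g^-0.23 = 3.7^-0.23 = 0.7401
D_tc = 1.6 × 163.4 × 186.0 × 0.7401 = 35990 m
D_f = 1.17 × (35990)^1.09 = 1.082 × 10^5 m
     = 108.2 km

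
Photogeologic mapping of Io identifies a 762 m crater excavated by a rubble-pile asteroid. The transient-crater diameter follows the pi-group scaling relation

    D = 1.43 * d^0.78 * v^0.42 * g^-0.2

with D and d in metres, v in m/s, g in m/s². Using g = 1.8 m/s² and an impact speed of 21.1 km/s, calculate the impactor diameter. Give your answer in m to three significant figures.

d ≈ 17.1 m

Rearranging for d: d = [D / (1.43 · 21100^0.42 · 1.8^-0.2)]^(1/0.78).
21100^0.42 = 65.49
1.8^-0.2 = 0.8891
Denominator = 1.43 × 65.49 × 0.8891 = 83.26
D / 83.26 = 762 / 83.26 = 9.152
d = 9.152^(1/0.78) = 9.152^1.2821 = 17.09 m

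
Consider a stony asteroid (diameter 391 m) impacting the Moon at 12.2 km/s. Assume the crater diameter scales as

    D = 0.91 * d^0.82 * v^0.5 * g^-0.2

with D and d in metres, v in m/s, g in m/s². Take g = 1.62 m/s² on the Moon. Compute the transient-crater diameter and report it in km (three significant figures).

In SI units: v = 12200 m/s.
d^0.82 = 391^0.82 = 133.5
v^0.5 = 12200^0.5 = 110.5
g^-0.2 = 1.62^-0.2 = 0.9080
D = 0.91 × 133.5 × 110.5 × 0.9080 = 12189 m
   = 12.19 km

D ≈ 12.2 km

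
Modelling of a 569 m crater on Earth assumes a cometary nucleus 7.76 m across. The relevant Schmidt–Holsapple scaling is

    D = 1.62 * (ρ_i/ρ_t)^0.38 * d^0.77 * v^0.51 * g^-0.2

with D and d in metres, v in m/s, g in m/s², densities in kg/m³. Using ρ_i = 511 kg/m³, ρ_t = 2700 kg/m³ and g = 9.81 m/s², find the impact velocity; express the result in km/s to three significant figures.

Rearranging for v: v = [D / (1.62 · (511/2700)^0.38 · 7.76^0.77 · 9.81^-0.2)]^(1/0.51).
(511/2700)^0.38 = 0.5312
7.76^0.77 = 4.844
9.81^-0.2 = 0.6334
Denominator = 1.62 × 0.5312 × 4.844 × 0.6334 = 2.640
D / 2.640 = 569 / 2.640 = 215.5
v = 215.5^(1/0.51) = 215.5^1.9608 = 37620 m/s

v ≈ 37.6 km/s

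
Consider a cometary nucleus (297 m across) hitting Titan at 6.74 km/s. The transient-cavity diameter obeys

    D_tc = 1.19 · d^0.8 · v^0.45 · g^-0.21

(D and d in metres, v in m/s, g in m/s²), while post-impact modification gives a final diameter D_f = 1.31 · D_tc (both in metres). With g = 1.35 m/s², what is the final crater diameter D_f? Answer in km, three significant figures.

D_f ≈ 7.35 km

v = 6740 m/s.
d^0.8 = 297^0.8 = 95.11
v^0.45 = 6740^0.45 = 52.83
g^-0.21 = 1.35^-0.21 = 0.9389
D_tc = 1.19 × 95.11 × 52.83 × 0.9389 = 5614 m
D_f = 1.31 × 5614 = 7354 m
     = 7.354 km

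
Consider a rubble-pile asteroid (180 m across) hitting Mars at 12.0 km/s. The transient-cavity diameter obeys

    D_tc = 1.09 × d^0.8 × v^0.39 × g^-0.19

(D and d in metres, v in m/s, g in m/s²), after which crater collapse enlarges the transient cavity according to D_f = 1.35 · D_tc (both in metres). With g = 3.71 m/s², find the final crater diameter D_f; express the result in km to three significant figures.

v = 12000 m/s.
d^0.8 = 180^0.8 = 63.71
v^0.39 = 12000^0.39 = 38.98
g^-0.19 = 3.71^-0.19 = 0.7795
D_tc = 1.09 × 63.71 × 38.98 × 0.7795 = 2110 m
D_f = 1.35 × 2110 = 2848 m
     = 2.849 km

D_f ≈ 2.85 km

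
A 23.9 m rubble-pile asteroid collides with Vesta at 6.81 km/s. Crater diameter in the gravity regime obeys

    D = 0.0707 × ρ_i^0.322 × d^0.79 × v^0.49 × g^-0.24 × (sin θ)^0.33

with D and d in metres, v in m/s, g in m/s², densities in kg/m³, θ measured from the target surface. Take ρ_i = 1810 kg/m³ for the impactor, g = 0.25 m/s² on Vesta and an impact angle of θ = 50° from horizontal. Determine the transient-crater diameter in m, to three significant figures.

D ≈ 937 m

In SI units: v = 6810 m/s.
ρ_i^0.322 = 1810^0.322 = 11.19
d^0.79 = 23.9^0.79 = 12.27
v^0.49 = 6810^0.49 = 75.55
g^-0.24 = 0.25^-0.24 = 1.395
(sin 50°)^0.33 = 0.7660^0.33 = 0.9158
D = 0.0707 × 11.19 × 12.27 × 75.55 × 1.395 × 0.9158 = 936.9 m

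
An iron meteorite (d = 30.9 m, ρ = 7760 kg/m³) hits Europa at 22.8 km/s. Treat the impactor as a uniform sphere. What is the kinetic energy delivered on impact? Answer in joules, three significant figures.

E ≈ 3.12 × 10^16 J

v = 22800 m/s.
Mass m = (π/6) ρ d³ = (π/6) × 7760 × (30.9)³ = 1.199 × 10^8 kg
E = ½ m v² = 0.5 × 1.199 × 10^8 × (22800)² = 3.116 × 10^16 J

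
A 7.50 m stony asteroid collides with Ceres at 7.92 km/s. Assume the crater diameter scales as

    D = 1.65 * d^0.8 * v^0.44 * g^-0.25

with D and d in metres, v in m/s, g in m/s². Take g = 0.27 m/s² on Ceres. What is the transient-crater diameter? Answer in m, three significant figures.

In SI units: v = 7920 m/s.
d^0.8 = 7.5^0.8 = 5.012
v^0.44 = 7920^0.44 = 51.93
g^-0.25 = 0.27^-0.25 = 1.387
D = 1.65 × 5.012 × 51.93 × 1.387 = 595.6 m

D ≈ 596 m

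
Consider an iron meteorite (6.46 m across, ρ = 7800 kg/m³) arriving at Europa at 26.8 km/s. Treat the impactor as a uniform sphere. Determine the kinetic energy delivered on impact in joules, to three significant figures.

v = 26800 m/s.
Mass m = (π/6) ρ d³ = (π/6) × 7800 × (6.46)³ = 1.101 × 10^6 kg
E = ½ m v² = 0.5 × 1.101 × 10^6 × (26800)² = 3.954 × 10^14 J

E ≈ 3.95 × 10^14 J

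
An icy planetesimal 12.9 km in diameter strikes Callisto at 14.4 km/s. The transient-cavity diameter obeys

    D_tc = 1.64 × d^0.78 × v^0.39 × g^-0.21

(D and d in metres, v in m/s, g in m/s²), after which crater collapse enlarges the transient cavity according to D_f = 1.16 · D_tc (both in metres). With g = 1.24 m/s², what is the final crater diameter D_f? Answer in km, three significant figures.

D_f ≈ 122 km

In SI: d = 12900 m, v = 14400 m/s.
d^0.78 = 12900^0.78 = 1608
v^0.39 = 14400^0.39 = 41.86
g^-0.21 = 1.24^-0.21 = 0.9558
D_tc = 1.64 × 1608 × 41.86 × 0.9558 = 1.055 × 10^5 m
D_f = 1.16 × 1.055 × 10^5 = 1.224 × 10^5 m
     = 122.4 km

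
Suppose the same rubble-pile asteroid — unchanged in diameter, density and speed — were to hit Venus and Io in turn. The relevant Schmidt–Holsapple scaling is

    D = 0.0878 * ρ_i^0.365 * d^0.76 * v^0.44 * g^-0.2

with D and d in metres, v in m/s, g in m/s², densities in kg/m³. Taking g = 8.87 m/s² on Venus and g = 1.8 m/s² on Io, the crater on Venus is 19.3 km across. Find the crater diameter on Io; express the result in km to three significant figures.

All impactor-dependent factors cancel in the ratio, leaving D_Io/D_Venus = (g_Io/g_Venus)^-0.2.
(1.8/8.87)^-0.2 = 0.2029^-0.2 = 1.376
D_Io = 1.376 × 19.3 km = 26.6 km

D ≈ 26.6 km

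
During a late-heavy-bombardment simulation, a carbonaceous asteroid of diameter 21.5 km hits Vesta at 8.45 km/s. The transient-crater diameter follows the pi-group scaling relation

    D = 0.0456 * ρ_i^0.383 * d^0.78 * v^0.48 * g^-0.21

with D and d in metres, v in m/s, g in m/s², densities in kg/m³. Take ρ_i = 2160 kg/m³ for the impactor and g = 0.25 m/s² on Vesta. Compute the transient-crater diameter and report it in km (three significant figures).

In SI units: d = 21500 m, v = 8450 m/s.
ρ_i^0.383 = 2160^0.383 = 18.93
d^0.78 = 21500^0.78 = 2395
v^0.48 = 8450^0.48 = 76.72
g^-0.21 = 0.25^-0.21 = 1.338
D = 0.0456 × 18.93 × 2395 × 76.72 × 1.338 = 2.122 × 10^5 m
   = 212.2 km

D ≈ 212 km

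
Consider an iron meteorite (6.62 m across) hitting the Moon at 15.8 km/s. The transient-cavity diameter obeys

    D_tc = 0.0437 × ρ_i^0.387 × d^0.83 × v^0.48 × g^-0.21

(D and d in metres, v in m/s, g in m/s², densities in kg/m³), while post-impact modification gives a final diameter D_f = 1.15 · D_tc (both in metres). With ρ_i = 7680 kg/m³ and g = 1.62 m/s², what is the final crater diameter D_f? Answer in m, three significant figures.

v = 15800 m/s.
ρ_i^0.387 = 7680^0.387 = 31.89
d^0.83 = 6.62^0.83 = 4.801
v^0.48 = 15800^0.48 = 103.6
g^-0.21 = 1.62^-0.21 = 0.9037
D_tc = 0.0437 × 31.89 × 4.801 × 103.6 × 0.9037 = 626.4 m
D_f = 1.15 × 626.4 = 720.4 m

D_f ≈ 720 m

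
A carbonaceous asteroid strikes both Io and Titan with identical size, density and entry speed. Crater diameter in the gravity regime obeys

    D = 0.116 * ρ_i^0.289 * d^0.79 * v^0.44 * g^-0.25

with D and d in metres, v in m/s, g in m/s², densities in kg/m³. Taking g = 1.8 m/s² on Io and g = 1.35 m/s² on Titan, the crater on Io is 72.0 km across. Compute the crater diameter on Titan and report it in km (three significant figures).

D ≈ 77.4 km

All impactor-dependent factors cancel in the ratio, leaving D_Titan/D_Io = (g_Titan/g_Io)^-0.25.
(1.35/1.8)^-0.25 = 0.7500^-0.25 = 1.075
D_Titan = 1.075 × 72.0 km = 77.4 km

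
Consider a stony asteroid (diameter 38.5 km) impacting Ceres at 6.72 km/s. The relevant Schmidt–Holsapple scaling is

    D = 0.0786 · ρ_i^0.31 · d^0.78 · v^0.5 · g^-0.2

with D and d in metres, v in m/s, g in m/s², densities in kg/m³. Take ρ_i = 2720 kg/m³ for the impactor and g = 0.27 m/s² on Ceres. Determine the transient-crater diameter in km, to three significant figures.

D ≈ 367 km

In SI units: d = 38500 m, v = 6720 m/s.
ρ_i^0.31 = 2720^0.31 = 11.61
d^0.78 = 38500^0.78 = 3773
v^0.5 = 6720^0.5 = 81.98
g^-0.2 = 0.27^-0.2 = 1.299
D = 0.0786 × 11.61 × 3773 × 81.98 × 1.299 = 3.667 × 10^5 m
   = 366.7 km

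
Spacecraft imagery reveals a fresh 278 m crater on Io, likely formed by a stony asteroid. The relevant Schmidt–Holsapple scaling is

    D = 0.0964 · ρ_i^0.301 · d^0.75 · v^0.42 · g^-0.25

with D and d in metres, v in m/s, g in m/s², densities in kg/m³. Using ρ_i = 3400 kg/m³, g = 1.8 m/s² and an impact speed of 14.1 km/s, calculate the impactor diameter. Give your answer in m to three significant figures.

d ≈ 9.07 m

Rearranging for d: d = [D / (0.0964 · 3400^0.301 · 14100^0.42 · 1.8^-0.25)]^(1/0.75).
3400^0.301 = 11.56
14100^0.42 = 55.29
1.8^-0.25 = 0.8633
Denominator = 0.0964 × 11.56 × 55.29 × 0.8633 = 53.19
D / 53.19 = 278 / 53.19 = 5.227
d = 5.227^(1/0.75) = 5.227^1.3333 = 9.071 m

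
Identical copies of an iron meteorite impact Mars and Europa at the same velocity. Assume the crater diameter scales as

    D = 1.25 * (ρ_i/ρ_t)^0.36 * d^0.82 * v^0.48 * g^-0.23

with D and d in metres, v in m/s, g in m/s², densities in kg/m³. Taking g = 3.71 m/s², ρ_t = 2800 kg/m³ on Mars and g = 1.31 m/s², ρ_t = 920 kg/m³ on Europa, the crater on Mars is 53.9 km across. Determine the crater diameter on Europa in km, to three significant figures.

D ≈ 102 km

The impactor-only factors (d, v, ρ_i) cancel in the ratio, leaving D_Europa/D_Mars = (g_Europa/g_Mars)^-0.23 · (ρ_t,Mars/ρ_t,Europa)^0.36.
(1.31/3.71)^-0.23 = 0.3531^-0.23 = 1.271
(2800/920)^0.36 = 3.043^0.36 = 1.493
Ratio = 1.271 × 1.493 = 1.898
D_Europa = 1.898 × 53.9 km = 102 km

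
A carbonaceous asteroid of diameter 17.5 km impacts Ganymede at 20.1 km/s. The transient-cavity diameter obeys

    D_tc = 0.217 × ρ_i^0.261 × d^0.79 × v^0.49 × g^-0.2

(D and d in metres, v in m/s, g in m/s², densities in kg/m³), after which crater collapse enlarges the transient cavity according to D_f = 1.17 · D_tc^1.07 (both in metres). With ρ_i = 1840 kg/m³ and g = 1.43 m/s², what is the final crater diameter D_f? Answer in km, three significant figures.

D_f ≈ 1200 km

In SI: d = 17500 m, v = 20100 m/s.
ρ_i^0.261 = 1840^0.261 = 7.114
d^0.79 = 17500^0.79 = 2249
v^0.49 = 20100^0.49 = 128.4
g^-0.2 = 1.43^-0.2 = 0.9310
D_tc = 0.217 × 7.114 × 2249 × 128.4 × 0.9310 = 4.150 × 10^5 m
D_f = 1.17 × (4.150 × 10^5)^1.07 = 1.201 × 10^6 m
     = 1201 km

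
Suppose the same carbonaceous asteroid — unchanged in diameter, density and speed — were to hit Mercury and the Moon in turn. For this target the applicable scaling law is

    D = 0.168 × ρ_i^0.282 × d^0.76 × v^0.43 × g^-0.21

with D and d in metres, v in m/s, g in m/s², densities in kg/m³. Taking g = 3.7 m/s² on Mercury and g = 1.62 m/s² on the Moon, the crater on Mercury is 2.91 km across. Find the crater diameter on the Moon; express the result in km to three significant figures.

All impactor-dependent factors cancel in the ratio, leaving D_Moon/D_Mercury = (g_Moon/g_Mercury)^-0.21.
(1.62/3.7)^-0.21 = 0.4378^-0.21 = 1.189
D_Moon = 1.189 × 2.91 km = 3.46 km

D ≈ 3.46 km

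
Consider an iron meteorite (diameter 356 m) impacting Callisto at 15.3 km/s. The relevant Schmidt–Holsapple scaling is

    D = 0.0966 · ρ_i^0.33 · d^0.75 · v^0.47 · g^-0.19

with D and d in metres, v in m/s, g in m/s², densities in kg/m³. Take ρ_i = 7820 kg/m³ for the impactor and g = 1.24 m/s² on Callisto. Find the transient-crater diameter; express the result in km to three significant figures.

D ≈ 13.6 km

In SI units: v = 15300 m/s.
ρ_i^0.33 = 7820^0.33 = 19.26
d^0.75 = 356^0.75 = 81.96
v^0.47 = 15300^0.47 = 92.64
g^-0.19 = 1.24^-0.19 = 0.9600
D = 0.0966 × 19.26 × 81.96 × 92.64 × 0.9600 = 13561 m
   = 13.56 km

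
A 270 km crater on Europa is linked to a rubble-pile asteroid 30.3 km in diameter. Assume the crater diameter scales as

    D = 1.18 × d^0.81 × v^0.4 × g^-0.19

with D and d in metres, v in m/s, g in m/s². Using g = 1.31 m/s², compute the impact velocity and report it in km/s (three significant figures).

Rearranging for v: v = [D / (1.18 · 30300^0.81 · 1.31^-0.19)]^(1/0.4).
D = 270000 m.
30300^0.81 = 4265
1.31^-0.19 = 0.9500
Denominator = 1.18 × 4265 × 0.9500 = 4781
D / 4781 = 270000 / 4781 = 56.47
v = 56.47^(1/0.4) = 56.47^2.5 = 23963 m/s

v ≈ 24.0 km/s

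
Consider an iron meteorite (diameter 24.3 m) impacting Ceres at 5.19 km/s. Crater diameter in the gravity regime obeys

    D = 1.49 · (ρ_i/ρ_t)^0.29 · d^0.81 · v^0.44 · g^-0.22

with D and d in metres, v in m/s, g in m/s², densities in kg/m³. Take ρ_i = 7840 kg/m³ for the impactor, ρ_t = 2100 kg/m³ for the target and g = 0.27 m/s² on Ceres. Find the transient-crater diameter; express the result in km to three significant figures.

In SI units: v = 5190 m/s.
(ρ_i/ρ_t)^0.29 = (7840/2100)^0.29 = 1.465
d^0.81 = 24.3^0.81 = 13.25
v^0.44 = 5190^0.44 = 43.12
g^-0.22 = 0.27^-0.22 = 1.334
D = 1.49 × 1.465 × 13.25 × 43.12 × 1.334 = 1664 m
   = 1.664 km

D ≈ 1.66 km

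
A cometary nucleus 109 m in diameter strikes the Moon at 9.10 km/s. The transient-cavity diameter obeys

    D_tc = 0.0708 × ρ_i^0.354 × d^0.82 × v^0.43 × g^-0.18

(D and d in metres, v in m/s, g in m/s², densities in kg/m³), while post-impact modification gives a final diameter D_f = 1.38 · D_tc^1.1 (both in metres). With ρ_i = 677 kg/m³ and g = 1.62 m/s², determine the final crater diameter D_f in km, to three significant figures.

v = 9100 m/s.
ρ_i^0.354 = 677^0.354 = 10.05
d^0.82 = 109^0.82 = 46.85
v^0.43 = 9100^0.43 = 50.40
g^-0.18 = 1.62^-0.18 = 0.9168
D_tc = 0.0708 × 10.05 × 46.85 × 50.40 × 0.9168 = 1540 m
D_f = 1.38 × (1540)^1.1 = 4427 m
     = 4.427 km

D_f ≈ 4.43 km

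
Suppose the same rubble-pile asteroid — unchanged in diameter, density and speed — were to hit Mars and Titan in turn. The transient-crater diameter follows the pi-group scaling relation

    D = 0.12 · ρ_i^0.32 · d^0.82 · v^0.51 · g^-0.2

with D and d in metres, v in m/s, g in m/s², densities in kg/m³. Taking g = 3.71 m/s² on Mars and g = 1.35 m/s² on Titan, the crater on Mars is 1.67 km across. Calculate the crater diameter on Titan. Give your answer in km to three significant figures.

All impactor-dependent factors cancel in the ratio, leaving D_Titan/D_Mars = (g_Titan/g_Mars)^-0.2.
(1.35/3.71)^-0.2 = 0.3639^-0.2 = 1.224
D_Titan = 1.224 × 1.67 km = 2.04 km

D ≈ 2.04 km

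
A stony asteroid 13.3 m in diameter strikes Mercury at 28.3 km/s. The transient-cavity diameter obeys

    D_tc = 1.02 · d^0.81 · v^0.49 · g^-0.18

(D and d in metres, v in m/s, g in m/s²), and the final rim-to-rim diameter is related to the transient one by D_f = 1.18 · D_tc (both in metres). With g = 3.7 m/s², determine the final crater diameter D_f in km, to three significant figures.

v = 28300 m/s.
d^0.81 = 13.3^0.81 = 8.134
v^0.49 = 28300^0.49 = 151.8
g^-0.18 = 3.7^-0.18 = 0.7902
D_tc = 1.02 × 8.134 × 151.8 × 0.7902 = 995.2 m
D_f = 1.18 × 995.2 = 1174 m
     = 1.174 km

D_f ≈ 1.17 km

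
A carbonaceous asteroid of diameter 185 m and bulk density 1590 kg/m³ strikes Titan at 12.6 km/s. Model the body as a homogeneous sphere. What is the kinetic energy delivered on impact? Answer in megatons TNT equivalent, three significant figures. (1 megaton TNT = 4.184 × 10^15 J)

E ≈ 100 Mt TNT

v = 12600 m/s.
Mass m = (π/6) ρ d³ = (π/6) × 1590 × (185)³ = 5.271 × 10^9 kg
E = ½ m v² = 0.5 × 5.271 × 10^9 × (12600)² = 4.184 × 10^17 J
   = 4.184 × 10^17 / 4.184×10^15 = 100.0 Mt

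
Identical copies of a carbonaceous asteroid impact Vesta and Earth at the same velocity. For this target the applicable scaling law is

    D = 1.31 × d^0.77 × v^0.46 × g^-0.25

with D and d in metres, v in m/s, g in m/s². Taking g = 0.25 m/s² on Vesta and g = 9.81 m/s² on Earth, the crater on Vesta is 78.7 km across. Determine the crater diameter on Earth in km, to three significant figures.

All impactor-dependent factors cancel in the ratio, leaving D_Earth/D_Vesta = (g_Earth/g_Vesta)^-0.25.
(9.81/0.25)^-0.25 = 39.24^-0.25 = 0.3995
D_Earth = 0.3995 × 78.7 km = 31.4 km

D ≈ 31.4 km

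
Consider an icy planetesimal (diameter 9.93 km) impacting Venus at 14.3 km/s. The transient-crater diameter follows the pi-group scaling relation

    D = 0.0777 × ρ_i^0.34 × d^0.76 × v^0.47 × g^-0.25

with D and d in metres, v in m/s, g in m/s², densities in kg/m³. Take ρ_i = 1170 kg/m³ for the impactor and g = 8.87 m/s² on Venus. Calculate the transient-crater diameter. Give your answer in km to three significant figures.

D ≈ 48.7 km

In SI units: d = 9930 m, v = 14300 m/s.
ρ_i^0.34 = 1170^0.34 = 11.05
d^0.76 = 9930^0.76 = 1091
v^0.47 = 14300^0.47 = 89.74
g^-0.25 = 8.87^-0.25 = 0.5795
D = 0.0777 × 11.05 × 1091 × 89.74 × 0.5795 = 48713 m
   = 48.71 km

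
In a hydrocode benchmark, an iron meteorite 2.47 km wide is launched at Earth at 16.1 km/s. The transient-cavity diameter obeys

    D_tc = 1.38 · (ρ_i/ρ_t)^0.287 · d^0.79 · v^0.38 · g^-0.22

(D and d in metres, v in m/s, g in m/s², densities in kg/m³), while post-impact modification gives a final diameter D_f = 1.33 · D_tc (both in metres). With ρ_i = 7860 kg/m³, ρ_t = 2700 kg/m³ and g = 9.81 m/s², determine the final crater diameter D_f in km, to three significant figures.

D_f ≈ 28.7 km

In SI: d = 2470 m, v = 16100 m/s.
(ρ_i/ρ_t)^0.287 = (7860/2700)^0.287 = 1.359
d^0.79 = 2470^0.79 = 478.9
v^0.38 = 16100^0.38 = 39.68
g^-0.22 = 9.81^-0.22 = 0.6051
D_tc = 1.38 × 1.359 × 478.9 × 39.68 × 0.6051 = 21560 m
D_f = 1.33 × 21560 = 28675 m
     = 28.67 km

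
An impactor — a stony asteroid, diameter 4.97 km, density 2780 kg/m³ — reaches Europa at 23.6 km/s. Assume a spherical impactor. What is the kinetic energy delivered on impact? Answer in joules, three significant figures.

E ≈ 4.98 × 10^22 J

d = 4970 m; v = 23600 m/s.
Mass m = (π/6) ρ d³ = (π/6) × 2780 × (4970)³ = 1.787 × 10^14 kg
E = ½ m v² = 0.5 × 1.787 × 10^14 × (23600)² = 4.976 × 10^22 J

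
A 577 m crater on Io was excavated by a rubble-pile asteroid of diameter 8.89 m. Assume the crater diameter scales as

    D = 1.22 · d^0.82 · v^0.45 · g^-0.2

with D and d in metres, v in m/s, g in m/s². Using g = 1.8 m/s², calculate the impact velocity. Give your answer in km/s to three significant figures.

v ≈ 21.3 km/s

Rearranging for v: v = [D / (1.22 · 8.89^0.82 · 1.8^-0.2)]^(1/0.45).
8.89^0.82 = 5.999
1.8^-0.2 = 0.8891
Denominator = 1.22 × 5.999 × 0.8891 = 6.507
D / 6.507 = 577 / 6.507 = 88.67
v = 88.67^(1/0.45) = 88.67^2.2222 = 21299 m/s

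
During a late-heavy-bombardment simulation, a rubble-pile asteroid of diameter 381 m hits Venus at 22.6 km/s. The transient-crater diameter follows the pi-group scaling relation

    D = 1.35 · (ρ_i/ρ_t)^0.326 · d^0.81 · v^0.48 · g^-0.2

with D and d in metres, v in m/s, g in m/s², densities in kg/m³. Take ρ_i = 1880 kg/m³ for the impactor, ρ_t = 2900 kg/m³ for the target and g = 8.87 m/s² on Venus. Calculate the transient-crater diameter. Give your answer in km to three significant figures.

In SI units: v = 22600 m/s.
(ρ_i/ρ_t)^0.326 = (1880/2900)^0.326 = 0.8682
d^0.81 = 381^0.81 = 123.2
v^0.48 = 22600^0.48 = 123.0
g^-0.2 = 8.87^-0.2 = 0.6463
D = 1.35 × 0.8682 × 123.2 × 123.0 × 0.6463 = 11479 m
   = 11.48 km

D ≈ 11.5 km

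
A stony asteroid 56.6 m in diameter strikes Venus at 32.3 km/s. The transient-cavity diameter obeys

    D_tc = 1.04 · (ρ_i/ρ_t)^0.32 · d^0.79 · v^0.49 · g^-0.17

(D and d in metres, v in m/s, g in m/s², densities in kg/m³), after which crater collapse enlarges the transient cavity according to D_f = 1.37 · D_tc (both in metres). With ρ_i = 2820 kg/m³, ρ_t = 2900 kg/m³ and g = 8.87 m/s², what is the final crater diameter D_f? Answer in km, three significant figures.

D_f ≈ 3.83 km

v = 32300 m/s.
(ρ_i/ρ_t)^0.32 = (2820/2900)^0.32 = 0.9911
d^0.79 = 56.6^0.79 = 24.25
v^0.49 = 32300^0.49 = 162.0
g^-0.17 = 8.87^-0.17 = 0.6900
D_tc = 1.04 × 0.9911 × 24.25 × 162.0 × 0.6900 = 2794 m
D_f = 1.37 × 2794 = 3828 m
     = 3.828 km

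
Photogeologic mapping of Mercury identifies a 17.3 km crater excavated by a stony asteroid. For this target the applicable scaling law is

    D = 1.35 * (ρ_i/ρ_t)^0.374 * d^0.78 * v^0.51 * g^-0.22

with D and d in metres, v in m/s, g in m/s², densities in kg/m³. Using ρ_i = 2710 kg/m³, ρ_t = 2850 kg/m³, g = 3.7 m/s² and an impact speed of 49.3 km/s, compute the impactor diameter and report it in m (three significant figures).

d ≈ 234 m

Rearranging for d: d = [D / (1.35 · (2710/2850)^0.374 · 49300^0.51 · 3.7^-0.22)]^(1/0.78).
D = 17300 m.
(2710/2850)^0.374 = 0.9813
49300^0.51 = 247.4
3.7^-0.22 = 0.7499
Denominator = 1.35 × 0.9813 × 247.4 × 0.7499 = 245.8
D / 245.8 = 17300 / 245.8 = 70.38
d = 70.38^(1/0.78) = 70.38^1.2821 = 233.7 m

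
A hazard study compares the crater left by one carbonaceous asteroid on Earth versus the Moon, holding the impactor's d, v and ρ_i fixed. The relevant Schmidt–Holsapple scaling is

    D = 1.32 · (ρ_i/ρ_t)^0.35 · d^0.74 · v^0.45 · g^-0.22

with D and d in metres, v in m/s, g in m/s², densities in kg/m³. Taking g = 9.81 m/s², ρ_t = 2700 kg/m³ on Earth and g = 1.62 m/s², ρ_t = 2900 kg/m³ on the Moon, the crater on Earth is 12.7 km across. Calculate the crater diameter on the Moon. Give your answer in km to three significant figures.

The impactor-only factors (d, v, ρ_i) cancel in the ratio, leaving D_Moon/D_Earth = (g_Moon/g_Earth)^-0.22 · (ρ_t,Earth/ρ_t,Moon)^0.35.
(1.62/9.81)^-0.22 = 0.1651^-0.22 = 1.486
(2700/2900)^0.35 = 0.9310^0.35 = 0.9753
Ratio = 1.486 × 0.9753 = 1.449
D_Moon = 1.449 × 12.7 km = 18.4 km

D ≈ 18.4 km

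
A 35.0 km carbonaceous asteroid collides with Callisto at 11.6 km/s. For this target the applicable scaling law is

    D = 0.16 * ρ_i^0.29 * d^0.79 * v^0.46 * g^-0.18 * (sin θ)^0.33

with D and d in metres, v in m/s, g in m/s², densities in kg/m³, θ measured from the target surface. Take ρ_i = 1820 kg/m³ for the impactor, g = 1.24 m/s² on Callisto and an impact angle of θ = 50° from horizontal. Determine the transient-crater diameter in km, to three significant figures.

In SI units: d = 35000 m, v = 11600 m/s.
ρ_i^0.29 = 1820^0.29 = 8.819
d^0.79 = 35000^0.79 = 3889
v^0.46 = 11600^0.46 = 74.07
g^-0.18 = 1.24^-0.18 = 0.9620
(sin 50°)^0.33 = 0.7660^0.33 = 0.9158
D = 0.16 × 8.819 × 3889 × 74.07 × 0.9620 × 0.9158 = 3.581 × 10^5 m
   = 358.1 km

D ≈ 358 km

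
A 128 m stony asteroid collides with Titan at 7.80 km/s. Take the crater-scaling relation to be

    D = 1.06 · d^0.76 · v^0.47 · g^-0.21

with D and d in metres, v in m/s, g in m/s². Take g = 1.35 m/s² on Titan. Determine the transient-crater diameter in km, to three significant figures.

In SI units: v = 7800 m/s.
d^0.76 = 128^0.76 = 39.95
v^0.47 = 7800^0.47 = 67.50
g^-0.21 = 1.35^-0.21 = 0.9389
D = 1.06 × 39.95 × 67.50 × 0.9389 = 2684 m
   = 2.684 km

D ≈ 2.68 km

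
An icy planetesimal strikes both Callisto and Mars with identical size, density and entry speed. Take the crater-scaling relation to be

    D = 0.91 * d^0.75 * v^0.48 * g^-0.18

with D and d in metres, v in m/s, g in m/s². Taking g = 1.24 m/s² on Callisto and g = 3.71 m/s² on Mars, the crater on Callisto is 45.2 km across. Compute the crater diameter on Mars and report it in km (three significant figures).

All impactor-dependent factors cancel in the ratio, leaving D_Mars/D_Callisto = (g_Mars/g_Callisto)^-0.18.
(3.71/1.24)^-0.18 = 2.992^-0.18 = 0.8210
D_Mars = 0.8210 × 45.2 km = 37.1 km

D ≈ 37.1 km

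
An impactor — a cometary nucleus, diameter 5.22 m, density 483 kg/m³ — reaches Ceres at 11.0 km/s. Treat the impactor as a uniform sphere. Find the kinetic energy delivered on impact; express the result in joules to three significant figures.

v = 11000 m/s.
Mass m = (π/6) ρ d³ = (π/6) × 483 × (5.22)³ = 3.597 × 10^4 kg
E = ½ m v² = 0.5 × 3.597 × 10^4 × (11000)² = 2.176 × 10^12 J

E ≈ 2.18 × 10^12 J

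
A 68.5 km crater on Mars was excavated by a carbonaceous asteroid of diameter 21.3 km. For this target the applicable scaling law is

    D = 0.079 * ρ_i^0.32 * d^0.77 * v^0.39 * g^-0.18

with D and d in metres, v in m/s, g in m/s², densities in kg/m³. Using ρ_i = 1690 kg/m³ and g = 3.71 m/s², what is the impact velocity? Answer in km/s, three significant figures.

Rearranging for v: v = [D / (0.079 · 1690^0.32 · 21300^0.77 · 3.71^-0.18)]^(1/0.39).
D = 68500 m.
1690^0.32 = 10.79
21300^0.77 = 2152
3.71^-0.18 = 0.7898
Denominator = 0.079 × 10.79 × 2152 × 0.7898 = 1449
D / 1449 = 68500 / 1449 = 47.27
v = 47.27^(1/0.39) = 47.27^2.5641 = 19670 m/s

v ≈ 19.7 km/s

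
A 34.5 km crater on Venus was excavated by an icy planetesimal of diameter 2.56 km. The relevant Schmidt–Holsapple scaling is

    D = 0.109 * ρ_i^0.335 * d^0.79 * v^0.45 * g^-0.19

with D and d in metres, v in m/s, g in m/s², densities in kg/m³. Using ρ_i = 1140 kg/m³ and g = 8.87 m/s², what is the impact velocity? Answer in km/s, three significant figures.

v ≈ 23.1 km/s

Rearranging for v: v = [D / (0.109 · 1140^0.335 · 2560^0.79 · 8.87^-0.19)]^(1/0.45).
D = 34500 m.
1140^0.335 = 10.57
2560^0.79 = 492.6
8.87^-0.19 = 0.6605
Denominator = 0.109 × 10.57 × 492.6 × 0.6605 = 374.9
D / 374.9 = 34500 / 374.9 = 92.02
v = 92.02^(1/0.45) = 92.02^2.2222 = 23128 m/s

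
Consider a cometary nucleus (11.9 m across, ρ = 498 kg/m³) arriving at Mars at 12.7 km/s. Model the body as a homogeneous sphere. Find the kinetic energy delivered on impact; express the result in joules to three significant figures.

E ≈ 3.54 × 10^13 J

v = 12700 m/s.
Mass m = (π/6) ρ d³ = (π/6) × 498 × (11.9)³ = 4.394 × 10^5 kg
E = ½ m v² = 0.5 × 4.394 × 10^5 × (12700)² = 3.544 × 10^13 J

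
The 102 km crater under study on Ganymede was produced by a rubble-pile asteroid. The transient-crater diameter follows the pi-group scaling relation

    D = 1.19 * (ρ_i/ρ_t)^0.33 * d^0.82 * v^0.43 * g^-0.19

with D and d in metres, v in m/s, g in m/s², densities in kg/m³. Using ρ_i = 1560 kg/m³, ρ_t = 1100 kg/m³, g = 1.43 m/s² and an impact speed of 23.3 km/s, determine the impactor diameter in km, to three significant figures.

d ≈ 5.02 km

Rearranging for d: d = [D / (1.19 · (1560/1100)^0.33 · 23300^0.43 · 1.43^-0.19)]^(1/0.82).
D = 102000 m.
(1560/1100)^0.33 = 1.122
23300^0.43 = 75.50
1.43^-0.19 = 0.9343
Denominator = 1.19 × 1.122 × 75.50 × 0.9343 = 94.18
D / 94.18 = 102000 / 94.18 = 1083
d = 1083^(1/0.82) = 1083^1.2195 = 5020 m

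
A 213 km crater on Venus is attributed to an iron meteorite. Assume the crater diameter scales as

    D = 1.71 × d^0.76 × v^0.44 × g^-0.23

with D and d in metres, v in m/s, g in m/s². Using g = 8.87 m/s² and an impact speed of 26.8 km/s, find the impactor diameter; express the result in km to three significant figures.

Rearranging for d: d = [D / (1.71 · 26800^0.44 · 8.87^-0.23)]^(1/0.76).
D = 213000 m.
26800^0.44 = 88.79
8.87^-0.23 = 0.6053
Denominator = 1.71 × 88.79 × 0.6053 = 91.90
D / 91.90 = 213000 / 91.90 = 2318
d = 2318^(1/0.76) = 2318^1.3158 = 26780 m

d ≈ 26.8 km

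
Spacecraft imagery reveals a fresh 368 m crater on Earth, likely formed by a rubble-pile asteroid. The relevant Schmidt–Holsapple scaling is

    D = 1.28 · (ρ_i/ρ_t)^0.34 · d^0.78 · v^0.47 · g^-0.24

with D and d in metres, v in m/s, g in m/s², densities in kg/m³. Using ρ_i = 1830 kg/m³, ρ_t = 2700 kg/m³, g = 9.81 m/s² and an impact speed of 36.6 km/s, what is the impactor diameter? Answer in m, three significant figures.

d ≈ 6.04 m

Rearranging for d: d = [D / (1.28 · (1830/2700)^0.34 · 36600^0.47 · 9.81^-0.24)]^(1/0.78).
(1830/2700)^0.34 = 0.8761
36600^0.47 = 139.6
9.81^-0.24 = 0.5781
Denominator = 1.28 × 0.8761 × 139.6 × 0.5781 = 90.50
D / 90.50 = 368 / 90.50 = 4.066
d = 4.066^(1/0.78) = 4.066^1.2821 = 6.040 m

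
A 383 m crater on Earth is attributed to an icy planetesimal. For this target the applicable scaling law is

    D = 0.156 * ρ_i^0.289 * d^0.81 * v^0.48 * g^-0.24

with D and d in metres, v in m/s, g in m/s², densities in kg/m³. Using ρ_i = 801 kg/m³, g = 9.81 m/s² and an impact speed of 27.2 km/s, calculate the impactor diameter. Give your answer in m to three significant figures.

d ≈ 6.53 m

Rearranging for d: d = [D / (0.156 · 801^0.289 · 27200^0.48 · 9.81^-0.24)]^(1/0.81).
801^0.289 = 6.905
27200^0.48 = 134.5
9.81^-0.24 = 0.5781
Denominator = 0.156 × 6.905 × 134.5 × 0.5781 = 83.76
D / 83.76 = 383 / 83.76 = 4.573
d = 4.573^(1/0.81) = 4.573^1.2346 = 6.533 m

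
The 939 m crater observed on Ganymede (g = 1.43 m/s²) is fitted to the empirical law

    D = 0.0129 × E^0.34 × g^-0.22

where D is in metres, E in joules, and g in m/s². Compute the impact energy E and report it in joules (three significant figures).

Rearranging: E = [D / (0.0129 · g^-0.22)]^(1/0.34).
g^-0.22 = 1.43^-0.22 = 0.9243
D / (0.0129 × 0.9243) = 939 / (0.01192) = 7.878 × 10^4
E = (7.878 × 10^4)^2.9412 = 2.520 × 10^14 J

E ≈ 2.52 × 10^14 J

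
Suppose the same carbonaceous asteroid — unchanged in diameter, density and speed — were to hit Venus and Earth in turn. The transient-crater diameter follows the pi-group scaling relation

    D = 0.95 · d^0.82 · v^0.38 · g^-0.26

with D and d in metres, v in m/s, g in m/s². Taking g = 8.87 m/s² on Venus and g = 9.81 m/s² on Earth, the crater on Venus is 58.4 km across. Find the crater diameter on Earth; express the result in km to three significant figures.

D ≈ 56.9 km

All impactor-dependent factors cancel in the ratio, leaving D_Earth/D_Venus = (g_Earth/g_Venus)^-0.26.
(9.81/8.87)^-0.26 = 1.106^-0.26 = 0.9741
D_Earth = 0.9741 × 58.4 km = 56.9 km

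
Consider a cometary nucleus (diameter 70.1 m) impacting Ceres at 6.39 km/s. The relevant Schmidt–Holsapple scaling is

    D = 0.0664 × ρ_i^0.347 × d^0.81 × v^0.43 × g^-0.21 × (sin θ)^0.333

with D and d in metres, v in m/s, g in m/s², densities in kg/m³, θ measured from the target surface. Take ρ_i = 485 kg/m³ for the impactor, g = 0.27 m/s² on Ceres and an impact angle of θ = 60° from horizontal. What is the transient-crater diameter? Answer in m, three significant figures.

D ≈ 964 m

In SI units: v = 6390 m/s.
ρ_i^0.347 = 485^0.347 = 8.550
d^0.81 = 70.1^0.81 = 31.26
v^0.43 = 6390^0.43 = 43.29
g^-0.21 = 0.27^-0.21 = 1.316
(sin 60°)^0.333 = 0.8660^0.333 = 0.9532
D = 0.0664 × 8.550 × 31.26 × 43.29 × 1.316 × 0.9532 = 963.7 m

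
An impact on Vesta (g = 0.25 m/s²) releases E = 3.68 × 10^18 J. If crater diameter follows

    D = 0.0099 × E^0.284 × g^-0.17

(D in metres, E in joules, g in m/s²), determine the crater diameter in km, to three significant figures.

E^0.284 = (3.68 × 10^18)^0.284 = 1.874 × 10^5
g^-0.17 = 0.25^-0.17 = 1.266
D = 0.0099 × 1.874 × 10^5 × 1.266 = 2349 m
   = 2.349 km

D ≈ 2.35 km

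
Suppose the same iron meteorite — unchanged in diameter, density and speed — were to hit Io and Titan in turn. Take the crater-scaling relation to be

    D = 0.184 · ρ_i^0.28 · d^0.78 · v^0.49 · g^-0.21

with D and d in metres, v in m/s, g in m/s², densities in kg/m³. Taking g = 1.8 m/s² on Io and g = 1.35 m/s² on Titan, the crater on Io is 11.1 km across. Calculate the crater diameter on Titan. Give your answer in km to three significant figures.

All impactor-dependent factors cancel in the ratio, leaving D_Titan/D_Io = (g_Titan/g_Io)^-0.21.
(1.35/1.8)^-0.21 = 0.7500^-0.21 = 1.062
D_Titan = 1.062 × 11.1 km = 11.8 km

D ≈ 11.8 km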